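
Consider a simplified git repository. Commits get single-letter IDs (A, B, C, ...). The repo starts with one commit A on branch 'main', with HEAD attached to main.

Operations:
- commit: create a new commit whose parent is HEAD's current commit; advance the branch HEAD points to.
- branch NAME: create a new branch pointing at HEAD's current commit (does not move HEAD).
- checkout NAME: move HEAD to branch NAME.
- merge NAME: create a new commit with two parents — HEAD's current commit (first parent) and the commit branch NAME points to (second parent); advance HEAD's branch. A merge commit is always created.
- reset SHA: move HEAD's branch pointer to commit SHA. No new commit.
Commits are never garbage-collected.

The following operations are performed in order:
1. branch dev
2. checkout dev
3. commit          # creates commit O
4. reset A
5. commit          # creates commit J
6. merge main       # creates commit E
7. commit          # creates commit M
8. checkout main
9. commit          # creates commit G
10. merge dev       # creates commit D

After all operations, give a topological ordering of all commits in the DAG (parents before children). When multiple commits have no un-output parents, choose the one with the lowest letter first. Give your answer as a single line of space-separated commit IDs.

After op 1 (branch): HEAD=main@A [dev=A main=A]
After op 2 (checkout): HEAD=dev@A [dev=A main=A]
After op 3 (commit): HEAD=dev@O [dev=O main=A]
After op 4 (reset): HEAD=dev@A [dev=A main=A]
After op 5 (commit): HEAD=dev@J [dev=J main=A]
After op 6 (merge): HEAD=dev@E [dev=E main=A]
After op 7 (commit): HEAD=dev@M [dev=M main=A]
After op 8 (checkout): HEAD=main@A [dev=M main=A]
After op 9 (commit): HEAD=main@G [dev=M main=G]
After op 10 (merge): HEAD=main@D [dev=M main=D]
commit A: parents=[]
commit D: parents=['G', 'M']
commit E: parents=['J', 'A']
commit G: parents=['A']
commit J: parents=['A']
commit M: parents=['E']
commit O: parents=['A']

Answer: A G J E M D O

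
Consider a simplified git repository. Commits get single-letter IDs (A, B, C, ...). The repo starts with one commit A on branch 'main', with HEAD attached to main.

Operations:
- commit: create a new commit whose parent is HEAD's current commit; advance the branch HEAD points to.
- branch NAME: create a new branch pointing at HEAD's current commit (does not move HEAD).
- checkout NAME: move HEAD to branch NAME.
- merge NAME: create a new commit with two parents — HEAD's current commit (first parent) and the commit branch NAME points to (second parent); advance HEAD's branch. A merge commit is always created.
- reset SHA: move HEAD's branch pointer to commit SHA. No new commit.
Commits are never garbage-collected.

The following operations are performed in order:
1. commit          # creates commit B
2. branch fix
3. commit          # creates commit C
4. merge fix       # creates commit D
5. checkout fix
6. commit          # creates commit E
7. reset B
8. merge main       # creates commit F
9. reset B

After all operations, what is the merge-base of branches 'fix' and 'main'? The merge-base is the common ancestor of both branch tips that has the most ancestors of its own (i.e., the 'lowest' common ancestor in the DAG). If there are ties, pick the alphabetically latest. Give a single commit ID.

After op 1 (commit): HEAD=main@B [main=B]
After op 2 (branch): HEAD=main@B [fix=B main=B]
After op 3 (commit): HEAD=main@C [fix=B main=C]
After op 4 (merge): HEAD=main@D [fix=B main=D]
After op 5 (checkout): HEAD=fix@B [fix=B main=D]
After op 6 (commit): HEAD=fix@E [fix=E main=D]
After op 7 (reset): HEAD=fix@B [fix=B main=D]
After op 8 (merge): HEAD=fix@F [fix=F main=D]
After op 9 (reset): HEAD=fix@B [fix=B main=D]
ancestors(fix=B): ['A', 'B']
ancestors(main=D): ['A', 'B', 'C', 'D']
common: ['A', 'B']

Answer: B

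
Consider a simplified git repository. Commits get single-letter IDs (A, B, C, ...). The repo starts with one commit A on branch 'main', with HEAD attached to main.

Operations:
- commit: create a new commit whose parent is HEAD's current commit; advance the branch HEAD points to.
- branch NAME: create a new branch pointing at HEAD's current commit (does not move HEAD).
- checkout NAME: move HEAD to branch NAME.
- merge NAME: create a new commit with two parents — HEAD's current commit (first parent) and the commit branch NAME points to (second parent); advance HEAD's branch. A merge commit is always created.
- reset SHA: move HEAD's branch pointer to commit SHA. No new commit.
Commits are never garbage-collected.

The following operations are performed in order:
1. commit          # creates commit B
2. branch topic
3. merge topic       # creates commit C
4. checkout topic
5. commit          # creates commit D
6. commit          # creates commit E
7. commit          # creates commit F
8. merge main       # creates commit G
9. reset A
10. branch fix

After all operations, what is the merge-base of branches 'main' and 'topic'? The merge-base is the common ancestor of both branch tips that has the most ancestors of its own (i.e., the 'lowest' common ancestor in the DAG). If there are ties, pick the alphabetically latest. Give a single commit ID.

After op 1 (commit): HEAD=main@B [main=B]
After op 2 (branch): HEAD=main@B [main=B topic=B]
After op 3 (merge): HEAD=main@C [main=C topic=B]
After op 4 (checkout): HEAD=topic@B [main=C topic=B]
After op 5 (commit): HEAD=topic@D [main=C topic=D]
After op 6 (commit): HEAD=topic@E [main=C topic=E]
After op 7 (commit): HEAD=topic@F [main=C topic=F]
After op 8 (merge): HEAD=topic@G [main=C topic=G]
After op 9 (reset): HEAD=topic@A [main=C topic=A]
After op 10 (branch): HEAD=topic@A [fix=A main=C topic=A]
ancestors(main=C): ['A', 'B', 'C']
ancestors(topic=A): ['A']
common: ['A']

Answer: A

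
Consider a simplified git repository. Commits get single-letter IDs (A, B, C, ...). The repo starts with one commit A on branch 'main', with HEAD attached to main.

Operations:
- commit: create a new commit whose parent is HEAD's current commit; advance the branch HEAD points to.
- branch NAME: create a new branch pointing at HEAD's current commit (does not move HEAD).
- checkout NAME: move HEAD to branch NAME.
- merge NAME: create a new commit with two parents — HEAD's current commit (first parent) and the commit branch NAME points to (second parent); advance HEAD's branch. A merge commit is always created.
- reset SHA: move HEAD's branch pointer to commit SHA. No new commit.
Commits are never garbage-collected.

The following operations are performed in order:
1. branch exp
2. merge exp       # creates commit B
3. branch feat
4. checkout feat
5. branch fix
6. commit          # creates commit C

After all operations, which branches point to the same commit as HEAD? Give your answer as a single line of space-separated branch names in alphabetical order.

Answer: feat

Derivation:
After op 1 (branch): HEAD=main@A [exp=A main=A]
After op 2 (merge): HEAD=main@B [exp=A main=B]
After op 3 (branch): HEAD=main@B [exp=A feat=B main=B]
After op 4 (checkout): HEAD=feat@B [exp=A feat=B main=B]
After op 5 (branch): HEAD=feat@B [exp=A feat=B fix=B main=B]
After op 6 (commit): HEAD=feat@C [exp=A feat=C fix=B main=B]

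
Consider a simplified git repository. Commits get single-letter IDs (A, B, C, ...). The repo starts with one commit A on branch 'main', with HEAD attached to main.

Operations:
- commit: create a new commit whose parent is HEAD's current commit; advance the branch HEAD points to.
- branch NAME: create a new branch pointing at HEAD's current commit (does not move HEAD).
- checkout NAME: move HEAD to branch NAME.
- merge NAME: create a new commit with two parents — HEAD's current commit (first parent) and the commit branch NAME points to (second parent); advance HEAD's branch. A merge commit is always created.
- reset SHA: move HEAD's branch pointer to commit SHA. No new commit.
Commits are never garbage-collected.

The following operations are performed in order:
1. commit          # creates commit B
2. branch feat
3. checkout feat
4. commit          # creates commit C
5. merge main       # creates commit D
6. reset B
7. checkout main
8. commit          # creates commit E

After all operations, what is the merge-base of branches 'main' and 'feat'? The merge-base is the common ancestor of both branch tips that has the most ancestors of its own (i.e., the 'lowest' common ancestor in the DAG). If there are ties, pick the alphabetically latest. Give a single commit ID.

After op 1 (commit): HEAD=main@B [main=B]
After op 2 (branch): HEAD=main@B [feat=B main=B]
After op 3 (checkout): HEAD=feat@B [feat=B main=B]
After op 4 (commit): HEAD=feat@C [feat=C main=B]
After op 5 (merge): HEAD=feat@D [feat=D main=B]
After op 6 (reset): HEAD=feat@B [feat=B main=B]
After op 7 (checkout): HEAD=main@B [feat=B main=B]
After op 8 (commit): HEAD=main@E [feat=B main=E]
ancestors(main=E): ['A', 'B', 'E']
ancestors(feat=B): ['A', 'B']
common: ['A', 'B']

Answer: B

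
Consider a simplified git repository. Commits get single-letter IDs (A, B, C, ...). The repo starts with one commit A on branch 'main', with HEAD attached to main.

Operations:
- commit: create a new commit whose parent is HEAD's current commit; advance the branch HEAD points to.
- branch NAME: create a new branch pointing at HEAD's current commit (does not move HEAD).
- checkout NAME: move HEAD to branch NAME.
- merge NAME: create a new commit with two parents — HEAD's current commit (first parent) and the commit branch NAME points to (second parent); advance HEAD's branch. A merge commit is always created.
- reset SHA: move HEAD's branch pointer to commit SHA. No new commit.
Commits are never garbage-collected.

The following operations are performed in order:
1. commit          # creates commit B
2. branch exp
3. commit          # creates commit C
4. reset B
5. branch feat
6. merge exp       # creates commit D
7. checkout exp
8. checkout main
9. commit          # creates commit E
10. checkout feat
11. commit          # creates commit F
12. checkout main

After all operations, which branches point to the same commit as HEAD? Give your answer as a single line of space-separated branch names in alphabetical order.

After op 1 (commit): HEAD=main@B [main=B]
After op 2 (branch): HEAD=main@B [exp=B main=B]
After op 3 (commit): HEAD=main@C [exp=B main=C]
After op 4 (reset): HEAD=main@B [exp=B main=B]
After op 5 (branch): HEAD=main@B [exp=B feat=B main=B]
After op 6 (merge): HEAD=main@D [exp=B feat=B main=D]
After op 7 (checkout): HEAD=exp@B [exp=B feat=B main=D]
After op 8 (checkout): HEAD=main@D [exp=B feat=B main=D]
After op 9 (commit): HEAD=main@E [exp=B feat=B main=E]
After op 10 (checkout): HEAD=feat@B [exp=B feat=B main=E]
After op 11 (commit): HEAD=feat@F [exp=B feat=F main=E]
After op 12 (checkout): HEAD=main@E [exp=B feat=F main=E]

Answer: main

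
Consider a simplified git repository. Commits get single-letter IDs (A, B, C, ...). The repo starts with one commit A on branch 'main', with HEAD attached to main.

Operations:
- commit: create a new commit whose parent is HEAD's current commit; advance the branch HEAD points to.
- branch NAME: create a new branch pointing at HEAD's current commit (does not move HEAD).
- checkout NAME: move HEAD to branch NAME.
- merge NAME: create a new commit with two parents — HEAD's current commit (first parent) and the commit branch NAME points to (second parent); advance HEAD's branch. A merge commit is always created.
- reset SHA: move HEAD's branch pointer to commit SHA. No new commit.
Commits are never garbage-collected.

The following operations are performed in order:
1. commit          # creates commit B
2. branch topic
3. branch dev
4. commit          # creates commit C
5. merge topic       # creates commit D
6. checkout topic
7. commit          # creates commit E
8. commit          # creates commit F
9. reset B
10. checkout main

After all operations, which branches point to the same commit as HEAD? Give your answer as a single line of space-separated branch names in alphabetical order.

After op 1 (commit): HEAD=main@B [main=B]
After op 2 (branch): HEAD=main@B [main=B topic=B]
After op 3 (branch): HEAD=main@B [dev=B main=B topic=B]
After op 4 (commit): HEAD=main@C [dev=B main=C topic=B]
After op 5 (merge): HEAD=main@D [dev=B main=D topic=B]
After op 6 (checkout): HEAD=topic@B [dev=B main=D topic=B]
After op 7 (commit): HEAD=topic@E [dev=B main=D topic=E]
After op 8 (commit): HEAD=topic@F [dev=B main=D topic=F]
After op 9 (reset): HEAD=topic@B [dev=B main=D topic=B]
After op 10 (checkout): HEAD=main@D [dev=B main=D topic=B]

Answer: main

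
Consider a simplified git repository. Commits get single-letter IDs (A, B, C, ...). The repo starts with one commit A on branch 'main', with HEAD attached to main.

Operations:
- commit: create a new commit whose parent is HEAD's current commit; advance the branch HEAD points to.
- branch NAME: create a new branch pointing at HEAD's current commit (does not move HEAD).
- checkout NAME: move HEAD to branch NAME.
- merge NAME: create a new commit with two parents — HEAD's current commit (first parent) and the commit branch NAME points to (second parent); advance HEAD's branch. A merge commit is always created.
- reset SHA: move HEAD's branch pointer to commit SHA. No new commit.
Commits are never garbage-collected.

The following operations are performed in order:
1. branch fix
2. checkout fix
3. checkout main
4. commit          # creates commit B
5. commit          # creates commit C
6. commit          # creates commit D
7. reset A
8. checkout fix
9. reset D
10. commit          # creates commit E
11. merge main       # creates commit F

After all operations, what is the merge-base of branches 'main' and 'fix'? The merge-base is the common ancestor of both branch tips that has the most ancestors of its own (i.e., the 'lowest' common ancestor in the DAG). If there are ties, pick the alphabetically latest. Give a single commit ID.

After op 1 (branch): HEAD=main@A [fix=A main=A]
After op 2 (checkout): HEAD=fix@A [fix=A main=A]
After op 3 (checkout): HEAD=main@A [fix=A main=A]
After op 4 (commit): HEAD=main@B [fix=A main=B]
After op 5 (commit): HEAD=main@C [fix=A main=C]
After op 6 (commit): HEAD=main@D [fix=A main=D]
After op 7 (reset): HEAD=main@A [fix=A main=A]
After op 8 (checkout): HEAD=fix@A [fix=A main=A]
After op 9 (reset): HEAD=fix@D [fix=D main=A]
After op 10 (commit): HEAD=fix@E [fix=E main=A]
After op 11 (merge): HEAD=fix@F [fix=F main=A]
ancestors(main=A): ['A']
ancestors(fix=F): ['A', 'B', 'C', 'D', 'E', 'F']
common: ['A']

Answer: A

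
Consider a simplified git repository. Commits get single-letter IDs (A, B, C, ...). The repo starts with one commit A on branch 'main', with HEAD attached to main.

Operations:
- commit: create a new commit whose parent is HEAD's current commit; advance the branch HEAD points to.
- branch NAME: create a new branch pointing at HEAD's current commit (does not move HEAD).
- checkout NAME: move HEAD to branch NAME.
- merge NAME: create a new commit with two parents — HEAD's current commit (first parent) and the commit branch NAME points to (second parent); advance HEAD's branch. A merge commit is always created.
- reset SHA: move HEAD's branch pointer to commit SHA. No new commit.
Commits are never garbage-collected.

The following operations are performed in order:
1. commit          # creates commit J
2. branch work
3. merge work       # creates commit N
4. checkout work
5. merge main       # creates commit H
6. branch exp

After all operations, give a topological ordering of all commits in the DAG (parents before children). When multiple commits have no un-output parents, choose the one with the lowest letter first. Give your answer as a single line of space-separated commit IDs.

Answer: A J N H

Derivation:
After op 1 (commit): HEAD=main@J [main=J]
After op 2 (branch): HEAD=main@J [main=J work=J]
After op 3 (merge): HEAD=main@N [main=N work=J]
After op 4 (checkout): HEAD=work@J [main=N work=J]
After op 5 (merge): HEAD=work@H [main=N work=H]
After op 6 (branch): HEAD=work@H [exp=H main=N work=H]
commit A: parents=[]
commit H: parents=['J', 'N']
commit J: parents=['A']
commit N: parents=['J', 'J']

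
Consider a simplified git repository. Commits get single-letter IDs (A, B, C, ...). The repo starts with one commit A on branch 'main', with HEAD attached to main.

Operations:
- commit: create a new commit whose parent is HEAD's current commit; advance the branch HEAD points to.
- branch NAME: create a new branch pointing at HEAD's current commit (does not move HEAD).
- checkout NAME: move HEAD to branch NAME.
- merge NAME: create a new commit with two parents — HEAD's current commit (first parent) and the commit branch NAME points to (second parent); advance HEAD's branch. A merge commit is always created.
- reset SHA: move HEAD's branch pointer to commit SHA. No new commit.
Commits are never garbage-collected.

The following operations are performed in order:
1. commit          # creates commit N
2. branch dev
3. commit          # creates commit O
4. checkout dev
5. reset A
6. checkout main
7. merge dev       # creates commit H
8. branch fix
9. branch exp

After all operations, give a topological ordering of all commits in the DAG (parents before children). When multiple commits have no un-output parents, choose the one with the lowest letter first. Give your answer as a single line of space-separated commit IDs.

Answer: A N O H

Derivation:
After op 1 (commit): HEAD=main@N [main=N]
After op 2 (branch): HEAD=main@N [dev=N main=N]
After op 3 (commit): HEAD=main@O [dev=N main=O]
After op 4 (checkout): HEAD=dev@N [dev=N main=O]
After op 5 (reset): HEAD=dev@A [dev=A main=O]
After op 6 (checkout): HEAD=main@O [dev=A main=O]
After op 7 (merge): HEAD=main@H [dev=A main=H]
After op 8 (branch): HEAD=main@H [dev=A fix=H main=H]
After op 9 (branch): HEAD=main@H [dev=A exp=H fix=H main=H]
commit A: parents=[]
commit H: parents=['O', 'A']
commit N: parents=['A']
commit O: parents=['N']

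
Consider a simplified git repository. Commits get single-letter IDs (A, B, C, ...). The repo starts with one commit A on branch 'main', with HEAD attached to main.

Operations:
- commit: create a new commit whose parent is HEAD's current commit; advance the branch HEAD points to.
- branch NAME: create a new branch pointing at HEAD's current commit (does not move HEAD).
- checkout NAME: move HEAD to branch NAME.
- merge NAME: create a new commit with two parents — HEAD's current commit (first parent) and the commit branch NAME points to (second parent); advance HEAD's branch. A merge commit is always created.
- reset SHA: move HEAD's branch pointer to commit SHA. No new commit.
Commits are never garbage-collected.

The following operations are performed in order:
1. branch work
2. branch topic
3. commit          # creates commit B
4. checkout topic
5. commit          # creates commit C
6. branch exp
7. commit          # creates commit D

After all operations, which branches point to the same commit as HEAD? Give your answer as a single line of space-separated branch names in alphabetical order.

Answer: topic

Derivation:
After op 1 (branch): HEAD=main@A [main=A work=A]
After op 2 (branch): HEAD=main@A [main=A topic=A work=A]
After op 3 (commit): HEAD=main@B [main=B topic=A work=A]
After op 4 (checkout): HEAD=topic@A [main=B topic=A work=A]
After op 5 (commit): HEAD=topic@C [main=B topic=C work=A]
After op 6 (branch): HEAD=topic@C [exp=C main=B topic=C work=A]
After op 7 (commit): HEAD=topic@D [exp=C main=B topic=D work=A]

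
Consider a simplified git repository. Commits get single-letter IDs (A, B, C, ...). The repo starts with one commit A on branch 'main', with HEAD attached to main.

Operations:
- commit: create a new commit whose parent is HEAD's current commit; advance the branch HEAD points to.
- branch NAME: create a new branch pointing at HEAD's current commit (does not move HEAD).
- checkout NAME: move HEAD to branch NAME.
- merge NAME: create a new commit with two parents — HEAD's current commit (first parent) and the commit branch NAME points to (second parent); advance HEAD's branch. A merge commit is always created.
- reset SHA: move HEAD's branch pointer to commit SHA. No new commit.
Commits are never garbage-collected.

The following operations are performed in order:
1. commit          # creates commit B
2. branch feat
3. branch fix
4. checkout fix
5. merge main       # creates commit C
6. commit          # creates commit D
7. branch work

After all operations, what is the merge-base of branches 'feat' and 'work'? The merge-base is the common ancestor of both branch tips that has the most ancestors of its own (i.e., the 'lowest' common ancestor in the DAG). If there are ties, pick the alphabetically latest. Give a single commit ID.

After op 1 (commit): HEAD=main@B [main=B]
After op 2 (branch): HEAD=main@B [feat=B main=B]
After op 3 (branch): HEAD=main@B [feat=B fix=B main=B]
After op 4 (checkout): HEAD=fix@B [feat=B fix=B main=B]
After op 5 (merge): HEAD=fix@C [feat=B fix=C main=B]
After op 6 (commit): HEAD=fix@D [feat=B fix=D main=B]
After op 7 (branch): HEAD=fix@D [feat=B fix=D main=B work=D]
ancestors(feat=B): ['A', 'B']
ancestors(work=D): ['A', 'B', 'C', 'D']
common: ['A', 'B']

Answer: B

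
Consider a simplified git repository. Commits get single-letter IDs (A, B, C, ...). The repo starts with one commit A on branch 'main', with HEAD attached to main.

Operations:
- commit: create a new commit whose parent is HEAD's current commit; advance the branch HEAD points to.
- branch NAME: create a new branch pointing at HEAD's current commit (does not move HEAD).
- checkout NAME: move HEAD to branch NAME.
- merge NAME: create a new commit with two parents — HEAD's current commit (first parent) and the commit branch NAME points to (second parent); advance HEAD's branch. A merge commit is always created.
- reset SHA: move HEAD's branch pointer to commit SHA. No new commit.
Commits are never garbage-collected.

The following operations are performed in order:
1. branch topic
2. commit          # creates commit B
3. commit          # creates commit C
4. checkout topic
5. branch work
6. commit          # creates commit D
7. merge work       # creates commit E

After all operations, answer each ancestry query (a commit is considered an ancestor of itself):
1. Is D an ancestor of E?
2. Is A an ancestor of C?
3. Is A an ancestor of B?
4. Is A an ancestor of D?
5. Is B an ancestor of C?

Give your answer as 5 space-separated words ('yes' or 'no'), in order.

After op 1 (branch): HEAD=main@A [main=A topic=A]
After op 2 (commit): HEAD=main@B [main=B topic=A]
After op 3 (commit): HEAD=main@C [main=C topic=A]
After op 4 (checkout): HEAD=topic@A [main=C topic=A]
After op 5 (branch): HEAD=topic@A [main=C topic=A work=A]
After op 6 (commit): HEAD=topic@D [main=C topic=D work=A]
After op 7 (merge): HEAD=topic@E [main=C topic=E work=A]
ancestors(E) = {A,D,E}; D in? yes
ancestors(C) = {A,B,C}; A in? yes
ancestors(B) = {A,B}; A in? yes
ancestors(D) = {A,D}; A in? yes
ancestors(C) = {A,B,C}; B in? yes

Answer: yes yes yes yes yes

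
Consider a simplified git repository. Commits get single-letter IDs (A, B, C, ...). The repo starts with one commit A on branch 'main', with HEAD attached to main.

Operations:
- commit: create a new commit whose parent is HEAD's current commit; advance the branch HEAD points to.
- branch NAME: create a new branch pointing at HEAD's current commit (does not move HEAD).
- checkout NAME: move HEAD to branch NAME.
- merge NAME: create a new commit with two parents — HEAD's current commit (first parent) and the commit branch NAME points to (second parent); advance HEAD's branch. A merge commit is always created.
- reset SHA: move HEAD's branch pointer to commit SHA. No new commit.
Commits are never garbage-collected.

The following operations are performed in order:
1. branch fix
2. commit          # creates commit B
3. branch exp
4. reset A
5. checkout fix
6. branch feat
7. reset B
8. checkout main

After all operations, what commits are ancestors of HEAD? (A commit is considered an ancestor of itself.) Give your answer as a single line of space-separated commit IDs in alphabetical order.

Answer: A

Derivation:
After op 1 (branch): HEAD=main@A [fix=A main=A]
After op 2 (commit): HEAD=main@B [fix=A main=B]
After op 3 (branch): HEAD=main@B [exp=B fix=A main=B]
After op 4 (reset): HEAD=main@A [exp=B fix=A main=A]
After op 5 (checkout): HEAD=fix@A [exp=B fix=A main=A]
After op 6 (branch): HEAD=fix@A [exp=B feat=A fix=A main=A]
After op 7 (reset): HEAD=fix@B [exp=B feat=A fix=B main=A]
After op 8 (checkout): HEAD=main@A [exp=B feat=A fix=B main=A]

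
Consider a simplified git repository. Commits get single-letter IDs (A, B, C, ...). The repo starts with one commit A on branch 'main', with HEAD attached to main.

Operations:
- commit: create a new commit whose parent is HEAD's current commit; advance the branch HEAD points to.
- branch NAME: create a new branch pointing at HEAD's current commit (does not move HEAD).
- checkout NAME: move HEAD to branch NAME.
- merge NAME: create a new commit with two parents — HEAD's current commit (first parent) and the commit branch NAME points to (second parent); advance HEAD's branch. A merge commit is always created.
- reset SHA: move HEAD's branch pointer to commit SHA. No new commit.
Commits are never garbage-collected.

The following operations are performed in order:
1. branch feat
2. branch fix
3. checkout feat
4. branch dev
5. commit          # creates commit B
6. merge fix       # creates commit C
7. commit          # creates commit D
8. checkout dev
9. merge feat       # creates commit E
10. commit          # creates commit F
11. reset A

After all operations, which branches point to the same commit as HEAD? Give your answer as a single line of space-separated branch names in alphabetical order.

Answer: dev fix main

Derivation:
After op 1 (branch): HEAD=main@A [feat=A main=A]
After op 2 (branch): HEAD=main@A [feat=A fix=A main=A]
After op 3 (checkout): HEAD=feat@A [feat=A fix=A main=A]
After op 4 (branch): HEAD=feat@A [dev=A feat=A fix=A main=A]
After op 5 (commit): HEAD=feat@B [dev=A feat=B fix=A main=A]
After op 6 (merge): HEAD=feat@C [dev=A feat=C fix=A main=A]
After op 7 (commit): HEAD=feat@D [dev=A feat=D fix=A main=A]
After op 8 (checkout): HEAD=dev@A [dev=A feat=D fix=A main=A]
After op 9 (merge): HEAD=dev@E [dev=E feat=D fix=A main=A]
After op 10 (commit): HEAD=dev@F [dev=F feat=D fix=A main=A]
After op 11 (reset): HEAD=dev@A [dev=A feat=D fix=A main=A]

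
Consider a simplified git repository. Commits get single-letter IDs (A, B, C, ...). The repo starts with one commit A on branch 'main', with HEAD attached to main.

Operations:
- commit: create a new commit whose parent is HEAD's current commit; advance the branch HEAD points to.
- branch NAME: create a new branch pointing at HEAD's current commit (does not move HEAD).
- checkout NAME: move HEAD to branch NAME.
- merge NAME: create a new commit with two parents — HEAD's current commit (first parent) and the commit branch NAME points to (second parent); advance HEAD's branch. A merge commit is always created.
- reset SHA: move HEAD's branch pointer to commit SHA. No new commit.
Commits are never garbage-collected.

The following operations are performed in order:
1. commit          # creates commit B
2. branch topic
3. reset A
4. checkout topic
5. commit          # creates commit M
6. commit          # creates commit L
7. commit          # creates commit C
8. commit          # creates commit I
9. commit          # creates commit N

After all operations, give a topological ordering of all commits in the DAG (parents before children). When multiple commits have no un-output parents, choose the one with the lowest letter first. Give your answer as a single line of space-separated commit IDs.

After op 1 (commit): HEAD=main@B [main=B]
After op 2 (branch): HEAD=main@B [main=B topic=B]
After op 3 (reset): HEAD=main@A [main=A topic=B]
After op 4 (checkout): HEAD=topic@B [main=A topic=B]
After op 5 (commit): HEAD=topic@M [main=A topic=M]
After op 6 (commit): HEAD=topic@L [main=A topic=L]
After op 7 (commit): HEAD=topic@C [main=A topic=C]
After op 8 (commit): HEAD=topic@I [main=A topic=I]
After op 9 (commit): HEAD=topic@N [main=A topic=N]
commit A: parents=[]
commit B: parents=['A']
commit C: parents=['L']
commit I: parents=['C']
commit L: parents=['M']
commit M: parents=['B']
commit N: parents=['I']

Answer: A B M L C I N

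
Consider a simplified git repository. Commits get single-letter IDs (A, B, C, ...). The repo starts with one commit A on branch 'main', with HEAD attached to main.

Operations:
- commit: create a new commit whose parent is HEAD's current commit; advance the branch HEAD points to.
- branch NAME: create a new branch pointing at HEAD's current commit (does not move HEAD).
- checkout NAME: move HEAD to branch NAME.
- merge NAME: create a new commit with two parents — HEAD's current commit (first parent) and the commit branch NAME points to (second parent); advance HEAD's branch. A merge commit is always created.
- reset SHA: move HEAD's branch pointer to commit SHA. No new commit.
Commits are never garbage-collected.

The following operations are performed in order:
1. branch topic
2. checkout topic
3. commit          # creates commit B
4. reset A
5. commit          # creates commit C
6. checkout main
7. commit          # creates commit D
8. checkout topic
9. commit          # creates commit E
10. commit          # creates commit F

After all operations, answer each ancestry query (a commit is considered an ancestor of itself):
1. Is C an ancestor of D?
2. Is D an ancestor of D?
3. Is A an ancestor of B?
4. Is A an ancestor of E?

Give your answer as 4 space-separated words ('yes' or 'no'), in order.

Answer: no yes yes yes

Derivation:
After op 1 (branch): HEAD=main@A [main=A topic=A]
After op 2 (checkout): HEAD=topic@A [main=A topic=A]
After op 3 (commit): HEAD=topic@B [main=A topic=B]
After op 4 (reset): HEAD=topic@A [main=A topic=A]
After op 5 (commit): HEAD=topic@C [main=A topic=C]
After op 6 (checkout): HEAD=main@A [main=A topic=C]
After op 7 (commit): HEAD=main@D [main=D topic=C]
After op 8 (checkout): HEAD=topic@C [main=D topic=C]
After op 9 (commit): HEAD=topic@E [main=D topic=E]
After op 10 (commit): HEAD=topic@F [main=D topic=F]
ancestors(D) = {A,D}; C in? no
ancestors(D) = {A,D}; D in? yes
ancestors(B) = {A,B}; A in? yes
ancestors(E) = {A,C,E}; A in? yes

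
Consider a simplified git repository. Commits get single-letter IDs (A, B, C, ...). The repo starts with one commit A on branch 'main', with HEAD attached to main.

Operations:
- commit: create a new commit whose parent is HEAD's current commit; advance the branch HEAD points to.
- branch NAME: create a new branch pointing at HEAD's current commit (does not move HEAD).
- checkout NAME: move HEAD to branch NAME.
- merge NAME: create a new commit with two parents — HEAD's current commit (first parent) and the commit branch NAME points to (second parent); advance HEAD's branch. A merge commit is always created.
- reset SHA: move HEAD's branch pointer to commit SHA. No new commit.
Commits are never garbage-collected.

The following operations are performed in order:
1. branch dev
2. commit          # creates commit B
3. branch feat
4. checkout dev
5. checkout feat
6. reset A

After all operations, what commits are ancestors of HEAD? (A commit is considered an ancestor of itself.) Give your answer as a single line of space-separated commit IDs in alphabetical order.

Answer: A

Derivation:
After op 1 (branch): HEAD=main@A [dev=A main=A]
After op 2 (commit): HEAD=main@B [dev=A main=B]
After op 3 (branch): HEAD=main@B [dev=A feat=B main=B]
After op 4 (checkout): HEAD=dev@A [dev=A feat=B main=B]
After op 5 (checkout): HEAD=feat@B [dev=A feat=B main=B]
After op 6 (reset): HEAD=feat@A [dev=A feat=A main=B]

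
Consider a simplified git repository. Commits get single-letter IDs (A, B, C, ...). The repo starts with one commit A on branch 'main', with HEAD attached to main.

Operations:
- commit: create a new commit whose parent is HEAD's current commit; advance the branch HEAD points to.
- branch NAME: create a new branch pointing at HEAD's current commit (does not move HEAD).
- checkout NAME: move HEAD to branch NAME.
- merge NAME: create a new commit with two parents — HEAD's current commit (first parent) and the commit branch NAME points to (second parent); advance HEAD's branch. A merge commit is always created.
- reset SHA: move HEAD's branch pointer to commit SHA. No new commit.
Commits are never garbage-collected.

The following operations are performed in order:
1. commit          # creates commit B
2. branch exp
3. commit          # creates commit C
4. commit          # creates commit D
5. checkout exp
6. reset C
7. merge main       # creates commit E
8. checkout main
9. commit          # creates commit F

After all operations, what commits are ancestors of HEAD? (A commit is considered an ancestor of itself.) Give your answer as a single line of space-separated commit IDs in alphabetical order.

Answer: A B C D F

Derivation:
After op 1 (commit): HEAD=main@B [main=B]
After op 2 (branch): HEAD=main@B [exp=B main=B]
After op 3 (commit): HEAD=main@C [exp=B main=C]
After op 4 (commit): HEAD=main@D [exp=B main=D]
After op 5 (checkout): HEAD=exp@B [exp=B main=D]
After op 6 (reset): HEAD=exp@C [exp=C main=D]
After op 7 (merge): HEAD=exp@E [exp=E main=D]
After op 8 (checkout): HEAD=main@D [exp=E main=D]
After op 9 (commit): HEAD=main@F [exp=E main=F]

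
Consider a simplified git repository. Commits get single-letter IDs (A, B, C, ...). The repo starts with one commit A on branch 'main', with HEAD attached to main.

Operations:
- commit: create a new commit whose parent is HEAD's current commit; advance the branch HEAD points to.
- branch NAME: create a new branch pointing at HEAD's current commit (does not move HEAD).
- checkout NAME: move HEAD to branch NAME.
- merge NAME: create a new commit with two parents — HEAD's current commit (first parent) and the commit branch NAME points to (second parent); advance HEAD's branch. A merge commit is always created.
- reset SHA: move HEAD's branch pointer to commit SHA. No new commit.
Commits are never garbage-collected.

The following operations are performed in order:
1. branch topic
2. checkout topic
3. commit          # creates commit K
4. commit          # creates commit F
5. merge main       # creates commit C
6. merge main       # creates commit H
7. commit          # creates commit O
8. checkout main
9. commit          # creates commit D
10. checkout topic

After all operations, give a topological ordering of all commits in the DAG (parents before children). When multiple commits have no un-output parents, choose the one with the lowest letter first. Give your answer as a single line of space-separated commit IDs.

After op 1 (branch): HEAD=main@A [main=A topic=A]
After op 2 (checkout): HEAD=topic@A [main=A topic=A]
After op 3 (commit): HEAD=topic@K [main=A topic=K]
After op 4 (commit): HEAD=topic@F [main=A topic=F]
After op 5 (merge): HEAD=topic@C [main=A topic=C]
After op 6 (merge): HEAD=topic@H [main=A topic=H]
After op 7 (commit): HEAD=topic@O [main=A topic=O]
After op 8 (checkout): HEAD=main@A [main=A topic=O]
After op 9 (commit): HEAD=main@D [main=D topic=O]
After op 10 (checkout): HEAD=topic@O [main=D topic=O]
commit A: parents=[]
commit C: parents=['F', 'A']
commit D: parents=['A']
commit F: parents=['K']
commit H: parents=['C', 'A']
commit K: parents=['A']
commit O: parents=['H']

Answer: A D K F C H O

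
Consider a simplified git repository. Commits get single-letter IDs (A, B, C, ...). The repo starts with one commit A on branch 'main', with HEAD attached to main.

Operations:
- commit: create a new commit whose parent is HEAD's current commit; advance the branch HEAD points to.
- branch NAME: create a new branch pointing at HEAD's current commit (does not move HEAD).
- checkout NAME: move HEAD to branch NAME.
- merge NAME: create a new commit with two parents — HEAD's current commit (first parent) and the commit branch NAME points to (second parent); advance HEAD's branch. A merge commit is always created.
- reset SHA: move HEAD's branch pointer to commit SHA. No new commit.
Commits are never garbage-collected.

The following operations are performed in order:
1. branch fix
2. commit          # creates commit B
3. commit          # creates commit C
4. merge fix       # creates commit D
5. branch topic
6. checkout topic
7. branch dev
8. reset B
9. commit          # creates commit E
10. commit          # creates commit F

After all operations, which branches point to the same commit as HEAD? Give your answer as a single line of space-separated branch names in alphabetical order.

After op 1 (branch): HEAD=main@A [fix=A main=A]
After op 2 (commit): HEAD=main@B [fix=A main=B]
After op 3 (commit): HEAD=main@C [fix=A main=C]
After op 4 (merge): HEAD=main@D [fix=A main=D]
After op 5 (branch): HEAD=main@D [fix=A main=D topic=D]
After op 6 (checkout): HEAD=topic@D [fix=A main=D topic=D]
After op 7 (branch): HEAD=topic@D [dev=D fix=A main=D topic=D]
After op 8 (reset): HEAD=topic@B [dev=D fix=A main=D topic=B]
After op 9 (commit): HEAD=topic@E [dev=D fix=A main=D topic=E]
After op 10 (commit): HEAD=topic@F [dev=D fix=A main=D topic=F]

Answer: topic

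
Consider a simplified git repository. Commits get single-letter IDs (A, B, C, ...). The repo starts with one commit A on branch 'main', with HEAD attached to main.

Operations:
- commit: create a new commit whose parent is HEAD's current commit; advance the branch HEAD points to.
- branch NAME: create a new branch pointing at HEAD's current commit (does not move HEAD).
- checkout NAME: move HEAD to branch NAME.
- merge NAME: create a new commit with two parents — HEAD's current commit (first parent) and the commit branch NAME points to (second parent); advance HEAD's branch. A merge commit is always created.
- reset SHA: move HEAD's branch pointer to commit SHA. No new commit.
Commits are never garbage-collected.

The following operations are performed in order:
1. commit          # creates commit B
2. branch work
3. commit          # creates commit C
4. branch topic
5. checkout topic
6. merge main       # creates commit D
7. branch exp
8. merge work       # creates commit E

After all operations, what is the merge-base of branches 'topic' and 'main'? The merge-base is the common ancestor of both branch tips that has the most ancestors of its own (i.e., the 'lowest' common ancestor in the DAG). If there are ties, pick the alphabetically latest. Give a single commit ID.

Answer: C

Derivation:
After op 1 (commit): HEAD=main@B [main=B]
After op 2 (branch): HEAD=main@B [main=B work=B]
After op 3 (commit): HEAD=main@C [main=C work=B]
After op 4 (branch): HEAD=main@C [main=C topic=C work=B]
After op 5 (checkout): HEAD=topic@C [main=C topic=C work=B]
After op 6 (merge): HEAD=topic@D [main=C topic=D work=B]
After op 7 (branch): HEAD=topic@D [exp=D main=C topic=D work=B]
After op 8 (merge): HEAD=topic@E [exp=D main=C topic=E work=B]
ancestors(topic=E): ['A', 'B', 'C', 'D', 'E']
ancestors(main=C): ['A', 'B', 'C']
common: ['A', 'B', 'C']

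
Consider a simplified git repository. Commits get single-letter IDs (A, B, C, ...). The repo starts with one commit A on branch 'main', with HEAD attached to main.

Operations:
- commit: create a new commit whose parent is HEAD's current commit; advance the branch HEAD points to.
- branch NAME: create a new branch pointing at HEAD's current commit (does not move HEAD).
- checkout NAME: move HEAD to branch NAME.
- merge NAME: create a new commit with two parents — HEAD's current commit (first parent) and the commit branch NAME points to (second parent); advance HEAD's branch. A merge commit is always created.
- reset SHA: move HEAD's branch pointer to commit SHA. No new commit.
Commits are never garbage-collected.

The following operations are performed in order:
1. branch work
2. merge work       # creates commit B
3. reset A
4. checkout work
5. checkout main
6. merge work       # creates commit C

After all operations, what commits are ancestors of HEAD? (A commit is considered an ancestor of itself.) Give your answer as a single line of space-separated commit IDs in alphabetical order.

Answer: A C

Derivation:
After op 1 (branch): HEAD=main@A [main=A work=A]
After op 2 (merge): HEAD=main@B [main=B work=A]
After op 3 (reset): HEAD=main@A [main=A work=A]
After op 4 (checkout): HEAD=work@A [main=A work=A]
After op 5 (checkout): HEAD=main@A [main=A work=A]
After op 6 (merge): HEAD=main@C [main=C work=A]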